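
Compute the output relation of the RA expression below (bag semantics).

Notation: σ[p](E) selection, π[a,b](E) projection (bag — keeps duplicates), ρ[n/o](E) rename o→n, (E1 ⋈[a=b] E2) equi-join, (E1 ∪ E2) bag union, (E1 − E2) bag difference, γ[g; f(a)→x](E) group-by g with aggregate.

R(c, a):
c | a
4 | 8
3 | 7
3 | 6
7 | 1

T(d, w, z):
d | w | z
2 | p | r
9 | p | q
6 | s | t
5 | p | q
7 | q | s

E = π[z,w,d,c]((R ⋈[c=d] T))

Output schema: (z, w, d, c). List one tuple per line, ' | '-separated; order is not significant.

Row counts bottom-up:
  R → 4
  T → 5
  (R ⋈[c=d] T) → 1
  π[z,w,d,c]((R ⋈[c=d] T)) → 1

== RESULT ==
z | w | d | c
s | q | 7 | 7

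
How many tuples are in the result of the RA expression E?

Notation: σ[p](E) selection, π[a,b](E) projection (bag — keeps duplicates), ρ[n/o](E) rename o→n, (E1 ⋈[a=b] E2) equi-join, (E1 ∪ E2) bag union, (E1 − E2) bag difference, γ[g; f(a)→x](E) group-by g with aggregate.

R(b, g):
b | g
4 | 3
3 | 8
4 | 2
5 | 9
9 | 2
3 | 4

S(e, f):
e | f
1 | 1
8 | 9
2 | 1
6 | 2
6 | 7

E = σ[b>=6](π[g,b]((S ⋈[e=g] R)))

Subexpression sizes:
  S → 5
  R → 6
  (S ⋈[e=g] R) → 3
  π[g,b]((S ⋈[e=g] R)) → 3
  σ[b>=6](π[g,b]((S ⋈[e=g] R))) → 1

|E| = 1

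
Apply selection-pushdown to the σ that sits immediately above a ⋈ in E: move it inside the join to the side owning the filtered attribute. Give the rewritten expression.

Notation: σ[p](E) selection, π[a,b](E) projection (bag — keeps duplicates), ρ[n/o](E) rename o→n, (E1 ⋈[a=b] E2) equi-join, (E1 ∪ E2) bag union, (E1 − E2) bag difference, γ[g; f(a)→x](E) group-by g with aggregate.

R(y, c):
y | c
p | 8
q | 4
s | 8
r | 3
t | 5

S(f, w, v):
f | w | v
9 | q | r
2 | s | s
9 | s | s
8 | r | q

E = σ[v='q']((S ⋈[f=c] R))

σ filters on v, owned by the left side.
E' = (σ[v='q'](S) ⋈[f=c] R)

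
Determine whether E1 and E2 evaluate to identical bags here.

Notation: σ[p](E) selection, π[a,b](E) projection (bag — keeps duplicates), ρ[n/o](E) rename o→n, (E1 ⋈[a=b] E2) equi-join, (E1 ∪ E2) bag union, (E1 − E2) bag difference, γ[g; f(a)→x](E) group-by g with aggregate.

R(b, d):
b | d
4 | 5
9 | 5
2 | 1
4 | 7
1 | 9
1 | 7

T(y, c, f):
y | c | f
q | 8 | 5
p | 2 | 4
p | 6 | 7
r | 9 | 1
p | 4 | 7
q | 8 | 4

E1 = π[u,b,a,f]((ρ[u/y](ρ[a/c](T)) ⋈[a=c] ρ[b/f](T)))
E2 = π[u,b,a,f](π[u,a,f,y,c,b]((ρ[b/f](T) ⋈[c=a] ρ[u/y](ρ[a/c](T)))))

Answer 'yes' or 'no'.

E1 per-node cardinality:
  T → 6
  ρ[a/c](T) → 6
  ρ[u/y](ρ[a/c](T)) → 6
  T → 6
  ρ[b/f](T) → 6
  (ρ[u/y](ρ[a/c](T)) ⋈[a=c] ρ[b/f](T)) → 8
  π[u,b,a,f]((ρ[u/y](ρ[a/c](T)) ⋈[a=c] ρ[b/f](T))) → 8
E2 per-node cardinality:
  T → 6
  ρ[b/f](T) → 6
  T → 6
  ρ[a/c](T) → 6
  ρ[u/y](ρ[a/c](T)) → 6
  (ρ[b/f](T) ⋈[c=a] ρ[u/y](ρ[a/c](T))) → 8
  π[u,a,f,y,c,b]((ρ[b/f](T) ⋈[c=a] ρ[u/y](ρ[a/c](T)))) → 8
  π[u,b,a,f](π[u,a,f,y,c,b]((ρ[b/f](T) ⋈[c=a] ρ[u/y](ρ[a/c](T))))) → 8

E1 and E2 produce the same multiset:
u | b | a | f
p | 4 | 2 | 4
p | 7 | 4 | 7
p | 7 | 6 | 7
q | 4 | 8 | 4
q | 4 | 8 | 5
q | 5 | 8 | 4
q | 5 | 8 | 5
r | 1 | 9 | 1

yes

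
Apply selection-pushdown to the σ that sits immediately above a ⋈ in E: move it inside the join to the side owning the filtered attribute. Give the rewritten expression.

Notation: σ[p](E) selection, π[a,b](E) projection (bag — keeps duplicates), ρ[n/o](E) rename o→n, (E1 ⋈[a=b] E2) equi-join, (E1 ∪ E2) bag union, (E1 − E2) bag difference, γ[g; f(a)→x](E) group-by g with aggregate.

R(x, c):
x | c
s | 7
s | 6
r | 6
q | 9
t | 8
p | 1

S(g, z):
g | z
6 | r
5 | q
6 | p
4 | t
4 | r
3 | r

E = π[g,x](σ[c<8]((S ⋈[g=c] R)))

σ filters on c, owned by the right side.
E' = π[g,x]((S ⋈[g=c] σ[c<8](R)))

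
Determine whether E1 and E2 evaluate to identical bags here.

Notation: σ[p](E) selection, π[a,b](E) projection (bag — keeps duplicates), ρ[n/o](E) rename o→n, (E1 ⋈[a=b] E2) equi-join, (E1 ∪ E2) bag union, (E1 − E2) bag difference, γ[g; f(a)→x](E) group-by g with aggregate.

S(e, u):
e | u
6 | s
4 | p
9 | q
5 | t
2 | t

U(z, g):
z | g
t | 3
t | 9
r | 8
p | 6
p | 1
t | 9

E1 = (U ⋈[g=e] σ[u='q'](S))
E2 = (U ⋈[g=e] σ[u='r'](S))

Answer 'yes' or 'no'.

E1 subexpression sizes:
  U → 6
  S → 5
  σ[u='q'](S) → 1
  (U ⋈[g=e] σ[u='q'](S)) → 2
E2 subexpression sizes:
  U → 6
  S → 5
  σ[u='r'](S) → 0
  (U ⋈[g=e] σ[u='r'](S)) → 0

E1 result:
z | g | e | u
t | 9 | 9 | q
t | 9 | 9 | q
E2 result:
z | g | e | u
(0 rows)
Witness: ('t', 9, 9, 'q') appears 2× in E1 but 0× in E2.

no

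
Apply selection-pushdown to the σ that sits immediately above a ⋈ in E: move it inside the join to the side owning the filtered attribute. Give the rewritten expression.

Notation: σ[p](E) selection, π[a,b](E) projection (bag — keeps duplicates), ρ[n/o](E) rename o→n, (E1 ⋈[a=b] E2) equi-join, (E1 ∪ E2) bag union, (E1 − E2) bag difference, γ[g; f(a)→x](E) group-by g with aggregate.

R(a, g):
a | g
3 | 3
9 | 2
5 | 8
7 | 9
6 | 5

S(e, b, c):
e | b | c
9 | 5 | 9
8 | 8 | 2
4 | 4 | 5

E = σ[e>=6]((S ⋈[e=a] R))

σ filters on e, owned by the left side.
E' = (σ[e>=6](S) ⋈[e=a] R)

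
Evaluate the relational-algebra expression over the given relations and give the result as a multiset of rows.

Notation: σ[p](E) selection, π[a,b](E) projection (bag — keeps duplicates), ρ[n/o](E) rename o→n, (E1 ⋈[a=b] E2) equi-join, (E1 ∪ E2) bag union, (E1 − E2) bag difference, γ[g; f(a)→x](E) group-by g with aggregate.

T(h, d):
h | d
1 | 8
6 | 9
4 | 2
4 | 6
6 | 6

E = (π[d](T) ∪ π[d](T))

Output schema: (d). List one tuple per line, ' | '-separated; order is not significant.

Subexpression sizes:
  T → 5
  π[d](T) → 5
  T → 5
  π[d](T) → 5
  (π[d](T) ∪ π[d](T)) → 10

== RESULT ==
d
2
2
6
6
6
6
8
8
9
9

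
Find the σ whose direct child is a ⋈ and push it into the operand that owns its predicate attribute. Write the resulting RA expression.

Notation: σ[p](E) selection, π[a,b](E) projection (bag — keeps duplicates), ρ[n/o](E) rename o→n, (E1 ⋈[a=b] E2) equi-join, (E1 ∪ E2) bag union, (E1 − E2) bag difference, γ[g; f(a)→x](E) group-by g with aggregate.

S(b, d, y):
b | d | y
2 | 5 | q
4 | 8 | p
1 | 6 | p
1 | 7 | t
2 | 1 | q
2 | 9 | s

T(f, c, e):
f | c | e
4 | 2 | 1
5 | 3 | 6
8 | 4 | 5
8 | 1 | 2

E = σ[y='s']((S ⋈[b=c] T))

σ filters on y, owned by the left side.
E' = (σ[y='s'](S) ⋈[b=c] T)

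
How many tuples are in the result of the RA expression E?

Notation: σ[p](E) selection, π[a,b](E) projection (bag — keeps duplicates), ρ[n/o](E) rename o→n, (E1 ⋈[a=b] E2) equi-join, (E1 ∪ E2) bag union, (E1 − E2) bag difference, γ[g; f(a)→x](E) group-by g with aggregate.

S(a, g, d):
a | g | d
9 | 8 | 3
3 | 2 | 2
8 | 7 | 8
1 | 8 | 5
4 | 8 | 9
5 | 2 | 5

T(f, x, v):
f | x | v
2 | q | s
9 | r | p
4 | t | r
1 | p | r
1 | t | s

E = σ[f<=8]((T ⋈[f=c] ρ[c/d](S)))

Row counts bottom-up:
  T → 5
  S → 6
  ρ[c/d](S) → 6
  (T ⋈[f=c] ρ[c/d](S)) → 2
  σ[f<=8]((T ⋈[f=c] ρ[c/d](S))) → 1

|E| = 1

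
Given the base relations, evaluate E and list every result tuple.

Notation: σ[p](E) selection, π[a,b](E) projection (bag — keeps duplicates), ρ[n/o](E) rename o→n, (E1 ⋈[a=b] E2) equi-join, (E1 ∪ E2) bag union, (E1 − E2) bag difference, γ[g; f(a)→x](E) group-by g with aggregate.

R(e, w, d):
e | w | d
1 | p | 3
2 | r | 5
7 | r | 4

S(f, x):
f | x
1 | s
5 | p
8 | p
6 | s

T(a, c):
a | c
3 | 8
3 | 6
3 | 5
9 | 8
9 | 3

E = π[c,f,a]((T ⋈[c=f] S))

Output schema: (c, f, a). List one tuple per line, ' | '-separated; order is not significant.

Row counts bottom-up:
  T → 5
  S → 4
  (T ⋈[c=f] S) → 4
  π[c,f,a]((T ⋈[c=f] S)) → 4

== RESULT ==
c | f | a
5 | 5 | 3
6 | 6 | 3
8 | 8 | 3
8 | 8 | 9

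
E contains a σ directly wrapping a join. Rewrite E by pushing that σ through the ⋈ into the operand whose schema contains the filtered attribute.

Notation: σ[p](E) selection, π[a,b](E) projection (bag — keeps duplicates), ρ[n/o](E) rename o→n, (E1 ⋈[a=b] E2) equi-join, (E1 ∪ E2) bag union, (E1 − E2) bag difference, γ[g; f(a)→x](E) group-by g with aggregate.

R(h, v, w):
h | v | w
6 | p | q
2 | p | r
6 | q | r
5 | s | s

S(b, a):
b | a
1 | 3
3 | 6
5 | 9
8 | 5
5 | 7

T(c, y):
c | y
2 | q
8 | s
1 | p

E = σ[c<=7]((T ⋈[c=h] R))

σ filters on c, owned by the left side.
E' = (σ[c<=7](T) ⋈[c=h] R)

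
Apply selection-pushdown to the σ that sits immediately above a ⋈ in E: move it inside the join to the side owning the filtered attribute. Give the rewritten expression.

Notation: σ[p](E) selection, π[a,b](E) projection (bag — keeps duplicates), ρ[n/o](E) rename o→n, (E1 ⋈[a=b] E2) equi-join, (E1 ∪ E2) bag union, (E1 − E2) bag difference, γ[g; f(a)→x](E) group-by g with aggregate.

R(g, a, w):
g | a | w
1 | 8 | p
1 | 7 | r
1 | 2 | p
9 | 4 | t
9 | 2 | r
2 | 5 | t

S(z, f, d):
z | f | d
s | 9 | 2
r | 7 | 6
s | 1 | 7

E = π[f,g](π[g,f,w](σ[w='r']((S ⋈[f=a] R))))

σ filters on w, owned by the right side.
E' = π[f,g](π[g,f,w]((S ⋈[f=a] σ[w='r'](R))))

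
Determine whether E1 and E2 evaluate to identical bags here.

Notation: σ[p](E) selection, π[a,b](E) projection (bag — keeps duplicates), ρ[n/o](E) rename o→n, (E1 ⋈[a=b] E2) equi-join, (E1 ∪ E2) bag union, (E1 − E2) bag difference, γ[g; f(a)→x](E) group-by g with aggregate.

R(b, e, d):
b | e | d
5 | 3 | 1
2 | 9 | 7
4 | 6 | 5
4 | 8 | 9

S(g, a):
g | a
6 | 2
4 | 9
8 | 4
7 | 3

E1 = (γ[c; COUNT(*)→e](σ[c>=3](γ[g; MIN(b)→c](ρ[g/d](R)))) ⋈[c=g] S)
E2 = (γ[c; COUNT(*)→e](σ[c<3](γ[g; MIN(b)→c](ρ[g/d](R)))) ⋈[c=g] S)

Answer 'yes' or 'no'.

E1 subexpression sizes:
  R → 4
  ρ[g/d](R) → 4
  γ[g; MIN(b)→c](ρ[g/d](R)) → 4
  σ[c>=3](γ[g; MIN(b)→c](ρ[g/d](R))) → 3
  γ[c; COUNT(*)→e](σ[c>=3](γ[g; MIN(b)→c](ρ[g/d](R)))) → 2
  S → 4
  (γ[c; COUNT(*)→e](σ[c>=3](γ[g; MIN(b)→c](ρ[g/d](R)))) ⋈[c=g] S) → 1
E2 subexpression sizes:
  R → 4
  ρ[g/d](R) → 4
  γ[g; MIN(b)→c](ρ[g/d](R)) → 4
  σ[c<3](γ[g; MIN(b)→c](ρ[g/d](R))) → 1
  γ[c; COUNT(*)→e](σ[c<3](γ[g; MIN(b)→c](ρ[g/d](R)))) → 1
  S → 4
  (γ[c; COUNT(*)→e](σ[c<3](γ[g; MIN(b)→c](ρ[g/d](R)))) ⋈[c=g] S) → 0

E1 result:
c | e | g | a
4 | 2 | 4 | 9
E2 result:
c | e | g | a
(0 rows)
Witness: (4, 2, 4, 9) appears 1× in E1 but 0× in E2.

no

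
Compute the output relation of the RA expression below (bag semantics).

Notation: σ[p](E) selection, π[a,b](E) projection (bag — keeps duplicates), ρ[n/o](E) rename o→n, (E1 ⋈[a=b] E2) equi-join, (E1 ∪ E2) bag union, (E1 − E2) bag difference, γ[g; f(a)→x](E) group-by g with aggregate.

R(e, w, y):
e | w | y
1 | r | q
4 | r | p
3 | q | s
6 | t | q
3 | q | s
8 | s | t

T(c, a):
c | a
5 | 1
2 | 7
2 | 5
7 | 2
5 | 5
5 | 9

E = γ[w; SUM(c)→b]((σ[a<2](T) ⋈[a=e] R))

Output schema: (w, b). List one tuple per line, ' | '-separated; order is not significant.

Subexpression sizes:
  T → 6
  σ[a<2](T) → 1
  R → 6
  (σ[a<2](T) ⋈[a=e] R) → 1
  γ[w; SUM(c)→b]((σ[a<2](T) ⋈[a=e] R)) → 1

== RESULT ==
w | b
r | 5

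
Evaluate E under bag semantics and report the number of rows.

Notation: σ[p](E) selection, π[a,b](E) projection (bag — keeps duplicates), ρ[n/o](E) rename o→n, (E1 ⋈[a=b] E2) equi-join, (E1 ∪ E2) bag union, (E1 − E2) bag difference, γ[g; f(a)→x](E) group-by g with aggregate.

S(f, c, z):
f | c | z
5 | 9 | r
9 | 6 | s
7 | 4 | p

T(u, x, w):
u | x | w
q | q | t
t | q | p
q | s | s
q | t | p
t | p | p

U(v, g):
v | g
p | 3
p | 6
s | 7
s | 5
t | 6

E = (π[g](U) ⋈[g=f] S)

Per-node cardinality:
  U → 5
  π[g](U) → 5
  S → 3
  (π[g](U) ⋈[g=f] S) → 2

|E| = 2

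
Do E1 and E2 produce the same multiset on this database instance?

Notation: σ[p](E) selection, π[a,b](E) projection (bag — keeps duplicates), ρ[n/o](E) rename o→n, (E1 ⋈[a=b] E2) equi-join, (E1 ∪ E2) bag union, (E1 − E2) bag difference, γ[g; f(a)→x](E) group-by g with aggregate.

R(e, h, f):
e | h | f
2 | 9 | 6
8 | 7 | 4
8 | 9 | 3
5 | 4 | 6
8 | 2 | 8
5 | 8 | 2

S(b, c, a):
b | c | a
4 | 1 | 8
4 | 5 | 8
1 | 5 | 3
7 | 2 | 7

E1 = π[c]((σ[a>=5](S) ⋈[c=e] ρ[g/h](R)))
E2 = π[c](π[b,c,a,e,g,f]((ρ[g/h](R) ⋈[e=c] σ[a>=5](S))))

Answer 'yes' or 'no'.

E1 per-node cardinality:
  S → 4
  σ[a>=5](S) → 3
  R → 6
  ρ[g/h](R) → 6
  (σ[a>=5](S) ⋈[c=e] ρ[g/h](R)) → 3
  π[c]((σ[a>=5](S) ⋈[c=e] ρ[g/h](R))) → 3
E2 per-node cardinality:
  R → 6
  ρ[g/h](R) → 6
  S → 4
  σ[a>=5](S) → 3
  (ρ[g/h](R) ⋈[e=c] σ[a>=5](S)) → 3
  π[b,c,a,e,g,f]((ρ[g/h](R) ⋈[e=c] σ[a>=5](S))) → 3
  π[c](π[b,c,a,e,g,f]((ρ[g/h](R) ⋈[e=c] σ[a>=5](S)))) → 3

E1 and E2 produce the same multiset:
c
2
5
5

yes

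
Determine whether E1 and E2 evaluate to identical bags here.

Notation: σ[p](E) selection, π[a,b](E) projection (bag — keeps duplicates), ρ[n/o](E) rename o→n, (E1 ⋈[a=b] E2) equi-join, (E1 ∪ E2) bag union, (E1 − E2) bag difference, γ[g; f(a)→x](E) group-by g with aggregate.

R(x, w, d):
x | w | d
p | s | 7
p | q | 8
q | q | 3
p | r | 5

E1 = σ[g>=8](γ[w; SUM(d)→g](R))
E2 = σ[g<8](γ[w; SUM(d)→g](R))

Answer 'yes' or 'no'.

E1 stepwise |·|:
  R → 4
  γ[w; SUM(d)→g](R) → 3
  σ[g>=8](γ[w; SUM(d)→g](R)) → 1
E2 stepwise |·|:
  R → 4
  γ[w; SUM(d)→g](R) → 3
  σ[g<8](γ[w; SUM(d)→g](R)) → 2

E1 result:
w | g
q | 11
E2 result:
w | g
r | 5
s | 7
Witness: ('q', 11) appears 1× in E1 but 0× in E2.

no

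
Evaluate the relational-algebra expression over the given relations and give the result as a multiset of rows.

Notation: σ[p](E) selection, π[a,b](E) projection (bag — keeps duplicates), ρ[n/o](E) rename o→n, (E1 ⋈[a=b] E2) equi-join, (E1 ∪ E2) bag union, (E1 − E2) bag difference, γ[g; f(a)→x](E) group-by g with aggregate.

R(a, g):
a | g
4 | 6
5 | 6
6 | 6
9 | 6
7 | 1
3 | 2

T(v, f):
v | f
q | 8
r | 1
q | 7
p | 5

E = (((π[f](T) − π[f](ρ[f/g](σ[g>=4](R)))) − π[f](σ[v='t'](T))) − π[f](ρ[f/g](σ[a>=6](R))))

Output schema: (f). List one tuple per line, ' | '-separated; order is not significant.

Subexpression sizes:
  T → 4
  π[f](T) → 4
  R → 6
  σ[g>=4](R) → 4
  ρ[f/g](σ[g>=4](R)) → 4
  π[f](ρ[f/g](σ[g>=4](R))) → 4
  (π[f](T) − π[f](ρ[f/g](σ[g>=4](R)))) → 4
  T → 4
  σ[v='t'](T) → 0
  π[f](σ[v='t'](T)) → 0
  ((π[f](T) − π[f](ρ[f/g](σ[g>=4](R)))) − π[f](σ[v='t'](T))) → 4
  R → 6
  σ[a>=6](R) → 3
  ρ[f/g](σ[a>=6](R)) → 3
  π[f](ρ[f/g](σ[a>=6](R))) → 3
  (((π[f](T) − π[f](ρ[f/g](σ[g>=4](R)))) − π[f](σ[v='t'](T))) − π[f](ρ[f/g](σ[a>=6](R)))) → 3

== RESULT ==
f
5
7
8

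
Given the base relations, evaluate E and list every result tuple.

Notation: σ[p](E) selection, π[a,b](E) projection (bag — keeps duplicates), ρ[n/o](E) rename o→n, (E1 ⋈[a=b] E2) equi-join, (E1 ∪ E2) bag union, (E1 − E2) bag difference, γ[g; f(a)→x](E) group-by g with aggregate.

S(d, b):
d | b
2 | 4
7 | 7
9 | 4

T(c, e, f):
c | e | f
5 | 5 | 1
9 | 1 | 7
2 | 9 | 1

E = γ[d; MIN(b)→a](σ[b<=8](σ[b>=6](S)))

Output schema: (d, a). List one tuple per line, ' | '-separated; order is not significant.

Per-node cardinality:
  S → 3
  σ[b>=6](S) → 1
  σ[b<=8](σ[b>=6](S)) → 1
  γ[d; MIN(b)→a](σ[b<=8](σ[b>=6](S))) → 1

== RESULT ==
d | a
7 | 7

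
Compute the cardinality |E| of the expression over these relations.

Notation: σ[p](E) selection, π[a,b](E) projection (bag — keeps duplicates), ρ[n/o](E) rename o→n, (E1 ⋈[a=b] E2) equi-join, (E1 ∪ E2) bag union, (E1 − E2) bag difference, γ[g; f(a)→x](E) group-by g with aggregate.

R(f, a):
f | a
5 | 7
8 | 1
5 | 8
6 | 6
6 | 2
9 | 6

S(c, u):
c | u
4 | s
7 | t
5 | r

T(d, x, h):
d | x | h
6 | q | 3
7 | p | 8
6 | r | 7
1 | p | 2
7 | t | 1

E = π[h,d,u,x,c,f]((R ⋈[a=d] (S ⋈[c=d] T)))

Subexpression sizes:
  R → 6
  S → 3
  T → 5
  (S ⋈[c=d] T) → 2
  (R ⋈[a=d] (S ⋈[c=d] T)) → 2
  π[h,d,u,x,c,f]((R ⋈[a=d] (S ⋈[c=d] T))) → 2

|E| = 2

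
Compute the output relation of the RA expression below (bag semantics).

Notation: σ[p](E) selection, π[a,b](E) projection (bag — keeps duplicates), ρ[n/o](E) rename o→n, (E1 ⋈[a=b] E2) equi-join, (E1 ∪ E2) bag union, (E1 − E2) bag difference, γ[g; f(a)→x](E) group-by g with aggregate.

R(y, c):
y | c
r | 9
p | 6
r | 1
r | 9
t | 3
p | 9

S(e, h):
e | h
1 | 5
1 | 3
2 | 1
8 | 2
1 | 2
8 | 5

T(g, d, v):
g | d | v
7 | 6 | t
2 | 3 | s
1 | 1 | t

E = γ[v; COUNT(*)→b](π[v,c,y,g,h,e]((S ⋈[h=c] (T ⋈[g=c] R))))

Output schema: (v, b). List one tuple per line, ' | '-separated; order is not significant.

Row counts bottom-up:
  S → 6
  T → 3
  R → 6
  (T ⋈[g=c] R) → 1
  (S ⋈[h=c] (T ⋈[g=c] R)) → 1
  π[v,c,y,g,h,e]((S ⋈[h=c] (T ⋈[g=c] R))) → 1
  γ[v; COUNT(*)→b](π[v,c,y,g,h,e]((S ⋈[h=c] (T ⋈[g=c] R)))) → 1

== RESULT ==
v | b
t | 1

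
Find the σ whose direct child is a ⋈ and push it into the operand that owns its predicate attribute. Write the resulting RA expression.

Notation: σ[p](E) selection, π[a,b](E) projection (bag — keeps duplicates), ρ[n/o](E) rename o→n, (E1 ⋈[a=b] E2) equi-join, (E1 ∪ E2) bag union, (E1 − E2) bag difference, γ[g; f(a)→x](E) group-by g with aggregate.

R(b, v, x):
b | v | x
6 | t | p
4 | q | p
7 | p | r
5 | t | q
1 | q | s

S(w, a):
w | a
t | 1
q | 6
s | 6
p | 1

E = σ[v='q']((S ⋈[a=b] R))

σ filters on v, owned by the right side.
E' = (S ⋈[a=b] σ[v='q'](R))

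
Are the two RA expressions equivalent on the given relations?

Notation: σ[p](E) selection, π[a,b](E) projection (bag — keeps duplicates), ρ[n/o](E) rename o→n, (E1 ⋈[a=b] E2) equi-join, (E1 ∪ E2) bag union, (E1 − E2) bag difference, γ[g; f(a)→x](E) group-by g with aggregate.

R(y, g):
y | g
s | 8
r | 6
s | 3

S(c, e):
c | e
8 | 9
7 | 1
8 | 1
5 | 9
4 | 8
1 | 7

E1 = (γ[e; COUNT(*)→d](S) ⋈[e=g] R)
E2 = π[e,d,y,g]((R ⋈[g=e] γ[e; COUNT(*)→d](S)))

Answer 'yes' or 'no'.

E1 subexpression sizes:
  S → 6
  γ[e; COUNT(*)→d](S) → 4
  R → 3
  (γ[e; COUNT(*)→d](S) ⋈[e=g] R) → 1
E2 subexpression sizes:
  R → 3
  S → 6
  γ[e; COUNT(*)→d](S) → 4
  (R ⋈[g=e] γ[e; COUNT(*)→d](S)) → 1
  π[e,d,y,g]((R ⋈[g=e] γ[e; COUNT(*)→d](S))) → 1

E1 and E2 produce the same multiset:
e | d | y | g
8 | 1 | s | 8

yes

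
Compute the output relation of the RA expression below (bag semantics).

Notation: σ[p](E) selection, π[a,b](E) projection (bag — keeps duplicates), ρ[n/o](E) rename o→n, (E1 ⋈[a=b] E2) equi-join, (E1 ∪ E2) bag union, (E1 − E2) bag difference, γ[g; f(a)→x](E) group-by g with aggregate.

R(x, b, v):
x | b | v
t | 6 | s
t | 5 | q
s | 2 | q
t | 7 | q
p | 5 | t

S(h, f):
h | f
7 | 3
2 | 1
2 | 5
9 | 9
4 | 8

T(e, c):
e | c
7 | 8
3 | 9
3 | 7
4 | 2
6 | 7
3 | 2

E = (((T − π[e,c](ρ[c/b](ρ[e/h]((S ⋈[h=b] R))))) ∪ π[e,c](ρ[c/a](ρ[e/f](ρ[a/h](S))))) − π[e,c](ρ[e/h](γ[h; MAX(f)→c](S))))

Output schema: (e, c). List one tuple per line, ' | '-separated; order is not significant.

Per-node cardinality:
  T → 6
  S → 5
  R → 5
  (S ⋈[h=b] R) → 3
  ρ[e/h]((S ⋈[h=b] R)) → 3
  ρ[c/b](ρ[e/h]((S ⋈[h=b] R))) → 3
  π[e,c](ρ[c/b](ρ[e/h]((S ⋈[h=b] R)))) → 3
  (T − π[e,c](ρ[c/b](ρ[e/h]((S ⋈[h=b] R))))) → 6
  S → 5
  ρ[a/h](S) → 5
  ρ[e/f](ρ[a/h](S)) → 5
  ρ[c/a](ρ[e/f](ρ[a/h](S))) → 5
  π[e,c](ρ[c/a](ρ[e/f](ρ[a/h](S)))) → 5
  ((T − π[e,c](ρ[c/b](ρ[e/h]((S ⋈[h=b] R))))) ∪ π[e,c](ρ[c/a](ρ[e/f](ρ[a/h](S))))) → 11
  S → 5
  γ[h; MAX(f)→c](S) → 4
  ρ[e/h](γ[h; MAX(f)→c](S)) → 4
  π[e,c](ρ[e/h](γ[h; MAX(f)→c](S))) → 4
  (((T − π[e,c](ρ[c/b](ρ[e/h]((S ⋈[h=b] R))))) ∪ π[e,c](ρ[c/a](ρ[e/f](ρ[a/h](S))))) − π[e,c](ρ[e/h](γ[h; MAX(f)→c](S)))) → 10

== RESULT ==
e | c
1 | 2
3 | 2
3 | 7
3 | 7
3 | 9
4 | 2
5 | 2
6 | 7
7 | 8
8 | 4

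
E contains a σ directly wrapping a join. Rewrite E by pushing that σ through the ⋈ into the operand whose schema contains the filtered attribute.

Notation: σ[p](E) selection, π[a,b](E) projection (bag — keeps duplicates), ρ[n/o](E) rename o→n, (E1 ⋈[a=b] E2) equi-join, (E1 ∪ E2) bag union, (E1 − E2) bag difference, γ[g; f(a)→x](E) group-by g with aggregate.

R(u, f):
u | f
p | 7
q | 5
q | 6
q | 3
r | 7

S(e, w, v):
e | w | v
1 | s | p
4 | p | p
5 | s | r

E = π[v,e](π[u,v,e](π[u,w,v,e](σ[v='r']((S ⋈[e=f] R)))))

σ filters on v, owned by the left side.
E' = π[v,e](π[u,v,e](π[u,w,v,e]((σ[v='r'](S) ⋈[e=f] R))))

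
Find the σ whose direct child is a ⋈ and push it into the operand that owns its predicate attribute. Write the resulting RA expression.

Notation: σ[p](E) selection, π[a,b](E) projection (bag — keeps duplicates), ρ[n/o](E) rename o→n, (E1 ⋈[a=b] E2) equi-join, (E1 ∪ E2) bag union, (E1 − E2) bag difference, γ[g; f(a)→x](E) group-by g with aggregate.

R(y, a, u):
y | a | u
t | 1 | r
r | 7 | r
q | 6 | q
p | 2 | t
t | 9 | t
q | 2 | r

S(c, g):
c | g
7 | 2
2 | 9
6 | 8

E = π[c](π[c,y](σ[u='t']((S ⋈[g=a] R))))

σ filters on u, owned by the right side.
E' = π[c](π[c,y]((S ⋈[g=a] σ[u='t'](R))))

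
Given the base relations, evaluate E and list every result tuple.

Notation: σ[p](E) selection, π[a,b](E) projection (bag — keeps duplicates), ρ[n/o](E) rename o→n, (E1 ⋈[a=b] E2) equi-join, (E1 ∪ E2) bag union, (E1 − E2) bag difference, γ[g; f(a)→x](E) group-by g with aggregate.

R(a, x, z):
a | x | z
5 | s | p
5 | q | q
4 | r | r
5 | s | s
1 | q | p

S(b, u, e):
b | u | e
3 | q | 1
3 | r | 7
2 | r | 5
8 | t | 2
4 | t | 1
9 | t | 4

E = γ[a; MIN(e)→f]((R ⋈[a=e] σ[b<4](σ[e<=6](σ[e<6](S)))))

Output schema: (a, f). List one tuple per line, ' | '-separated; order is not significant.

Row counts bottom-up:
  R → 5
  S → 6
  σ[e<6](S) → 5
  σ[e<=6](σ[e<6](S)) → 5
  σ[b<4](σ[e<=6](σ[e<6](S))) → 2
  (R ⋈[a=e] σ[b<4](σ[e<=6](σ[e<6](S)))) → 4
  γ[a; MIN(e)→f]((R ⋈[a=e] σ[b<4](σ[e<=6](σ[e<6](S))))) → 2

== RESULT ==
a | f
1 | 1
5 | 5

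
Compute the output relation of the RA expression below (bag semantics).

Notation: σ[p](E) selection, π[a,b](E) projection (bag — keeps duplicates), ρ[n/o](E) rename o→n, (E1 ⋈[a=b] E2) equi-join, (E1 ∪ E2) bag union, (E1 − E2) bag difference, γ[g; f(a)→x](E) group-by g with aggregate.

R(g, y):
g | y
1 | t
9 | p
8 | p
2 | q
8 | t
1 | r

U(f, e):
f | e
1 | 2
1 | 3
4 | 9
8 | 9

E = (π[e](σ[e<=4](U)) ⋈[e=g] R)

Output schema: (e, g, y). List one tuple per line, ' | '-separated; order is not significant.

Stepwise |·|:
  U → 4
  σ[e<=4](U) → 2
  π[e](σ[e<=4](U)) → 2
  R → 6
  (π[e](σ[e<=4](U)) ⋈[e=g] R) → 1

== RESULT ==
e | g | y
2 | 2 | q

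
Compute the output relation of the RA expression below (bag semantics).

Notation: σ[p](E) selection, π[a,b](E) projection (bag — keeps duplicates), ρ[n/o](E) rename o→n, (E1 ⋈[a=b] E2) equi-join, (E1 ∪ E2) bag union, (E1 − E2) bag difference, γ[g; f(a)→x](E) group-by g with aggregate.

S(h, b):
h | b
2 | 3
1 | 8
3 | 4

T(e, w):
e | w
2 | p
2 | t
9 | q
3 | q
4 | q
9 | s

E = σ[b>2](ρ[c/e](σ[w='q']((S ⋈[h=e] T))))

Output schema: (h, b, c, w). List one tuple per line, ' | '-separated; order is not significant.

Row counts bottom-up:
  S → 3
  T → 6
  (S ⋈[h=e] T) → 3
  σ[w='q']((S ⋈[h=e] T)) → 1
  ρ[c/e](σ[w='q']((S ⋈[h=e] T))) → 1
  σ[b>2](ρ[c/e](σ[w='q']((S ⋈[h=e] T)))) → 1

== RESULT ==
h | b | c | w
3 | 4 | 3 | q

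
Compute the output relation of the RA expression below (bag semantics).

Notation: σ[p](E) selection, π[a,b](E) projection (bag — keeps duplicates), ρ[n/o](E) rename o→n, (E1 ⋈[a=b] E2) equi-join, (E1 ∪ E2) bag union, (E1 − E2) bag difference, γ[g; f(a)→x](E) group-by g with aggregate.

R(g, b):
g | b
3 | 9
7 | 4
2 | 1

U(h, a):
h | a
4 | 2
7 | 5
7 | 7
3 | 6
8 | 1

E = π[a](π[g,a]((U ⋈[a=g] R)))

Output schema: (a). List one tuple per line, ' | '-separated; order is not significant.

Subexpression sizes:
  U → 5
  R → 3
  (U ⋈[a=g] R) → 2
  π[g,a]((U ⋈[a=g] R)) → 2
  π[a](π[g,a]((U ⋈[a=g] R))) → 2

== RESULT ==
a
2
7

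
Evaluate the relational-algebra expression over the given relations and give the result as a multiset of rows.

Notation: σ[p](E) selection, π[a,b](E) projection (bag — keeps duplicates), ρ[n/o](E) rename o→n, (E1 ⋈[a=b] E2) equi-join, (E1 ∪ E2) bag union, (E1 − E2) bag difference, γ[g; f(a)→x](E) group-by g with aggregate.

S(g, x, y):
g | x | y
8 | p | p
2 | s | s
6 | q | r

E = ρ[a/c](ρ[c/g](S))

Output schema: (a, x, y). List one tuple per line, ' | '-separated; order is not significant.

Per-node cardinality:
  S → 3
  ρ[c/g](S) → 3
  ρ[a/c](ρ[c/g](S)) → 3

== RESULT ==
a | x | y
2 | s | s
6 | q | r
8 | p | p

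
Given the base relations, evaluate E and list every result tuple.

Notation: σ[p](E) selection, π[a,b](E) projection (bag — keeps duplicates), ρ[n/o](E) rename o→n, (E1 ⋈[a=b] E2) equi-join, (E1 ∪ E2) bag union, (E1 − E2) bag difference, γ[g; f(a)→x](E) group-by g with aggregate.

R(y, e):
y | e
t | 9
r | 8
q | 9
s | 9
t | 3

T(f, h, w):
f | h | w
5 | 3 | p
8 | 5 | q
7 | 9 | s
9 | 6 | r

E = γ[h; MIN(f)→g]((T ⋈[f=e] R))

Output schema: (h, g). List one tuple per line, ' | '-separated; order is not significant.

Per-node cardinality:
  T → 4
  R → 5
  (T ⋈[f=e] R) → 4
  γ[h; MIN(f)→g]((T ⋈[f=e] R)) → 2

== RESULT ==
h | g
5 | 8
6 | 9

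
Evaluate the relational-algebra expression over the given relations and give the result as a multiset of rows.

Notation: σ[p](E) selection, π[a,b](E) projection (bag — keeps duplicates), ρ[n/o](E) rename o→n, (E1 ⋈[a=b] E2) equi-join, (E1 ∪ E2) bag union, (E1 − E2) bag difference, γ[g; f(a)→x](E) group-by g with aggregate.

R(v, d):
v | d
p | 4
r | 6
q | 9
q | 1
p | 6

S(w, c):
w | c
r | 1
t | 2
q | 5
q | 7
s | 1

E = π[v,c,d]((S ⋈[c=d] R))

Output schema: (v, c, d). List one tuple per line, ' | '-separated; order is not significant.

Subexpression sizes:
  S → 5
  R → 5
  (S ⋈[c=d] R) → 2
  π[v,c,d]((S ⋈[c=d] R)) → 2

== RESULT ==
v | c | d
q | 1 | 1
q | 1 | 1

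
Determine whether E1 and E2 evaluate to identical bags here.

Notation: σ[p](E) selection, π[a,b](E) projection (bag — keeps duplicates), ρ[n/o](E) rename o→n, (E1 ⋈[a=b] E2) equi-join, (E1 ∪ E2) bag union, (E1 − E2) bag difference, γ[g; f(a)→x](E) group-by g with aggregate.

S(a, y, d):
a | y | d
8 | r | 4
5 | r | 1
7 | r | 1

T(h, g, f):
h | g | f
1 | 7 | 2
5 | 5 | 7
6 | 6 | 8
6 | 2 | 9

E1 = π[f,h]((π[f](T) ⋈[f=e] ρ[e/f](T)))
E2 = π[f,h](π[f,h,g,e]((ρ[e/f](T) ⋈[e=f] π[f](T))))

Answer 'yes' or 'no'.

E1 row counts bottom-up:
  T → 4
  π[f](T) → 4
  T → 4
  ρ[e/f](T) → 4
  (π[f](T) ⋈[f=e] ρ[e/f](T)) → 4
  π[f,h]((π[f](T) ⋈[f=e] ρ[e/f](T))) → 4
E2 row counts bottom-up:
  T → 4
  ρ[e/f](T) → 4
  T → 4
  π[f](T) → 4
  (ρ[e/f](T) ⋈[e=f] π[f](T)) → 4
  π[f,h,g,e]((ρ[e/f](T) ⋈[e=f] π[f](T))) → 4
  π[f,h](π[f,h,g,e]((ρ[e/f](T) ⋈[e=f] π[f](T)))) → 4

E1 and E2 produce the same multiset:
f | h
2 | 1
7 | 5
8 | 6
9 | 6

yes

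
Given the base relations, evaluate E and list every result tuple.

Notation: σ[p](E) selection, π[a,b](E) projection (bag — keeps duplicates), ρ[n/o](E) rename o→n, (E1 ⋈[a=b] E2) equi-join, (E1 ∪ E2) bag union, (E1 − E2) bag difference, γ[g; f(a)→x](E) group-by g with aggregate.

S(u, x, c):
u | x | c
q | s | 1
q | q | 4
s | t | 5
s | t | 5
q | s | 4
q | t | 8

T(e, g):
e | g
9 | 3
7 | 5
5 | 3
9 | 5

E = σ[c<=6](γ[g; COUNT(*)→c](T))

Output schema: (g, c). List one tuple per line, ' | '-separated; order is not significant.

Per-node cardinality:
  T → 4
  γ[g; COUNT(*)→c](T) → 2
  σ[c<=6](γ[g; COUNT(*)→c](T)) → 2

== RESULT ==
g | c
3 | 2
5 | 2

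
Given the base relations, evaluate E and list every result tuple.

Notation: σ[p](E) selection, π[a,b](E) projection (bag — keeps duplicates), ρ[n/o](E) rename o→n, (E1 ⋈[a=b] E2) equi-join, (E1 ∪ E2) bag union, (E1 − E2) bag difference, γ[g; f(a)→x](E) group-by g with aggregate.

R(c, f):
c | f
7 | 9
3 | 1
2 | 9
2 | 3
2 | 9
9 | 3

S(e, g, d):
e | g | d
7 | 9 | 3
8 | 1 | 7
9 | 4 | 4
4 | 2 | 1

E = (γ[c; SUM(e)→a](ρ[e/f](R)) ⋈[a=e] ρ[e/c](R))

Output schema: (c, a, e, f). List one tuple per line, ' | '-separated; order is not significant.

Per-node cardinality:
  R → 6
  ρ[e/f](R) → 6
  γ[c; SUM(e)→a](ρ[e/f](R)) → 4
  R → 6
  ρ[e/c](R) → 6
  (γ[c; SUM(e)→a](ρ[e/f](R)) ⋈[a=e] ρ[e/c](R)) → 2

== RESULT ==
c | a | e | f
7 | 9 | 9 | 3
9 | 3 | 3 | 1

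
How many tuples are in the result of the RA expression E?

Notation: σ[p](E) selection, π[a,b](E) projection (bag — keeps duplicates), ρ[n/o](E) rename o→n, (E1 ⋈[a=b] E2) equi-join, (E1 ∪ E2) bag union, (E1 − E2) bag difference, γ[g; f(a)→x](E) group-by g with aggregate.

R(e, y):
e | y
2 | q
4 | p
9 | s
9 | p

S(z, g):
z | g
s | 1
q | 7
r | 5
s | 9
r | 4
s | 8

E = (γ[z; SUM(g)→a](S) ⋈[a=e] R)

Stepwise |·|:
  S → 6
  γ[z; SUM(g)→a](S) → 3
  R → 4
  (γ[z; SUM(g)→a](S) ⋈[a=e] R) → 2

|E| = 2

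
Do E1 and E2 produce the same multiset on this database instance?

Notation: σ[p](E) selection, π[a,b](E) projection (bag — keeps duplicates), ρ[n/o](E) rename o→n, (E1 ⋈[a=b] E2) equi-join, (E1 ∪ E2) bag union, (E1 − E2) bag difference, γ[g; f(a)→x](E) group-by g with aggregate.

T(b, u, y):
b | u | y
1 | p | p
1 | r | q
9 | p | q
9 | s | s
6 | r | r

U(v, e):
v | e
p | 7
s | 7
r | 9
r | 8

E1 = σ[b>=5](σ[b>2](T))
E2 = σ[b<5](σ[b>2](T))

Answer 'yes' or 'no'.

E1 row counts bottom-up:
  T → 5
  σ[b>2](T) → 3
  σ[b>=5](σ[b>2](T)) → 3
E2 row counts bottom-up:
  T → 5
  σ[b>2](T) → 3
  σ[b<5](σ[b>2](T)) → 0

E1 result:
b | u | y
6 | r | r
9 | p | q
9 | s | s
E2 result:
b | u | y
(0 rows)
Witness: (9, 'p', 'q') appears 1× in E1 but 0× in E2.

no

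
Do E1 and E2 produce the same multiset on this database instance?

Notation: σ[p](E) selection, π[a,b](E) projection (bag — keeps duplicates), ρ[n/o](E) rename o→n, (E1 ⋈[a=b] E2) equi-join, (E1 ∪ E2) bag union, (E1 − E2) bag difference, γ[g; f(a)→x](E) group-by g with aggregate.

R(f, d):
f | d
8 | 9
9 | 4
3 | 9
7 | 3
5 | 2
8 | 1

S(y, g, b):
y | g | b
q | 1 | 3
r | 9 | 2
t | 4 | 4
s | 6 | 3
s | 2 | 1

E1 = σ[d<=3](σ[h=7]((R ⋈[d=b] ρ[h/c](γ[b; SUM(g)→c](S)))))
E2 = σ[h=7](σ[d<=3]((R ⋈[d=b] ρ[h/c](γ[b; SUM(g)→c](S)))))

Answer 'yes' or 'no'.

E1 per-node cardinality:
  R → 6
  S → 5
  γ[b; SUM(g)→c](S) → 4
  ρ[h/c](γ[b; SUM(g)→c](S)) → 4
  (R ⋈[d=b] ρ[h/c](γ[b; SUM(g)→c](S))) → 4
  σ[h=7]((R ⋈[d=b] ρ[h/c](γ[b; SUM(g)→c](S)))) → 1
  σ[d<=3](σ[h=7]((R ⋈[d=b] ρ[h/c](γ[b; SUM(g)→c](S))))) → 1
E2 per-node cardinality:
  R → 6
  S → 5
  γ[b; SUM(g)→c](S) → 4
  ρ[h/c](γ[b; SUM(g)→c](S)) → 4
  (R ⋈[d=b] ρ[h/c](γ[b; SUM(g)→c](S))) → 4
  σ[d<=3]((R ⋈[d=b] ρ[h/c](γ[b; SUM(g)→c](S)))) → 3
  σ[h=7](σ[d<=3]((R ⋈[d=b] ρ[h/c](γ[b; SUM(g)→c](S))))) → 1

E1 and E2 produce the same multiset:
f | d | b | h
7 | 3 | 3 | 7

yes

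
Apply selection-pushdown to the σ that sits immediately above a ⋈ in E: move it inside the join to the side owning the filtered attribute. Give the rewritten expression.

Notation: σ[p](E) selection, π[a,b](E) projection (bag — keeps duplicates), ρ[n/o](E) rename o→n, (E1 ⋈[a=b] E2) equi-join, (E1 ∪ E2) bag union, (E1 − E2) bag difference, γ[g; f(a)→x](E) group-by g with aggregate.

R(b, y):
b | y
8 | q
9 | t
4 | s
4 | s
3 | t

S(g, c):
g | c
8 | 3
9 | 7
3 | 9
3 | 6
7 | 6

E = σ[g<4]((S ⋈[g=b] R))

σ filters on g, owned by the left side.
E' = (σ[g<4](S) ⋈[g=b] R)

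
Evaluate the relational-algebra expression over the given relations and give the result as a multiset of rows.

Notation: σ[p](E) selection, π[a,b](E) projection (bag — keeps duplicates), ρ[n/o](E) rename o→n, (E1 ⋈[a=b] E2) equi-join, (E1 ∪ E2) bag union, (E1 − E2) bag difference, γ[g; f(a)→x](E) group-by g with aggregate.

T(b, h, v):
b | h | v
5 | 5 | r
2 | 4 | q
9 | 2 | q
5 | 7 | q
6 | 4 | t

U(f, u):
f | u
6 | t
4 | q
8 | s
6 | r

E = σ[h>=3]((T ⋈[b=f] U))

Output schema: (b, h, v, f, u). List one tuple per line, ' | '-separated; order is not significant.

Row counts bottom-up:
  T → 5
  U → 4
  (T ⋈[b=f] U) → 2
  σ[h>=3]((T ⋈[b=f] U)) → 2

== RESULT ==
b | h | v | f | u
6 | 4 | t | 6 | r
6 | 4 | t | 6 | t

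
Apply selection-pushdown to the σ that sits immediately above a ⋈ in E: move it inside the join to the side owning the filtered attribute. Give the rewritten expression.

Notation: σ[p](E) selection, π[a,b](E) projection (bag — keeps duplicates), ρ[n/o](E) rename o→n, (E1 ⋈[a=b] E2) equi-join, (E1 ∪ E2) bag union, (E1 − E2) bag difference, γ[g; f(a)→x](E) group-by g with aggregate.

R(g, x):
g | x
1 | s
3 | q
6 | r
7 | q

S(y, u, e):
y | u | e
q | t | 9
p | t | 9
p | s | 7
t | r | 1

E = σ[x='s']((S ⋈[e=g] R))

σ filters on x, owned by the right side.
E' = (S ⋈[e=g] σ[x='s'](R))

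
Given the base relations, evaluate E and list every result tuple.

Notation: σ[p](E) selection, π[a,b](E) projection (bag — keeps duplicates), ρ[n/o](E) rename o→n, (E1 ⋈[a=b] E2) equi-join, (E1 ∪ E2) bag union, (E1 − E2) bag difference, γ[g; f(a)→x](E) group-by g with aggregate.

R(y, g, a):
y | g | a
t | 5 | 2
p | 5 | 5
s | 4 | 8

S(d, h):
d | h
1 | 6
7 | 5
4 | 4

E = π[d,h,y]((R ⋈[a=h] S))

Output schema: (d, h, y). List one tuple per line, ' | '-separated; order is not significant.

Subexpression sizes:
  R → 3
  S → 3
  (R ⋈[a=h] S) → 1
  π[d,h,y]((R ⋈[a=h] S)) → 1

== RESULT ==
d | h | y
7 | 5 | p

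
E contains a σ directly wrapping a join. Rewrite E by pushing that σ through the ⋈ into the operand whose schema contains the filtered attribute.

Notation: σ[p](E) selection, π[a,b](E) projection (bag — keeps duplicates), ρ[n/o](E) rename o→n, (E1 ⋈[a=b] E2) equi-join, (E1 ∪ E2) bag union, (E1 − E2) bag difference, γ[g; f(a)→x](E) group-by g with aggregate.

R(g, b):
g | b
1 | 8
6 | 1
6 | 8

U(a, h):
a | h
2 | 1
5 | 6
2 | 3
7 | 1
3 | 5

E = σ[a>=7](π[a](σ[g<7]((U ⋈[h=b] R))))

σ filters on g, owned by the right side.
E' = σ[a>=7](π[a]((U ⋈[h=b] σ[g<7](R))))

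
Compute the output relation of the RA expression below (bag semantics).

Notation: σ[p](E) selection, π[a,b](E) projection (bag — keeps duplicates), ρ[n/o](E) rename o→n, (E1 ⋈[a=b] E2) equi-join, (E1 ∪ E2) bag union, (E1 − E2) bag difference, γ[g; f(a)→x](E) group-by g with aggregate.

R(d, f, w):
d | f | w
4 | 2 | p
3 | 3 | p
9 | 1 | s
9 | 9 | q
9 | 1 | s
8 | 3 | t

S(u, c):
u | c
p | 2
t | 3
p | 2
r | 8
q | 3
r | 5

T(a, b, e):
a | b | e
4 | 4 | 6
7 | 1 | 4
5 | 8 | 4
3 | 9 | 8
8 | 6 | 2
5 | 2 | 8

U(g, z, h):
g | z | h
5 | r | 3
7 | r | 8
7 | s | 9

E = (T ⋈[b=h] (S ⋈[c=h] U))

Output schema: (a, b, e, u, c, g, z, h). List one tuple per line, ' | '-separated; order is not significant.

Subexpression sizes:
  T → 6
  S → 6
  U → 3
  (S ⋈[c=h] U) → 3
  (T ⋈[b=h] (S ⋈[c=h] U)) → 1

== RESULT ==
a | b | e | u | c | g | z | h
5 | 8 | 4 | r | 8 | 7 | r | 8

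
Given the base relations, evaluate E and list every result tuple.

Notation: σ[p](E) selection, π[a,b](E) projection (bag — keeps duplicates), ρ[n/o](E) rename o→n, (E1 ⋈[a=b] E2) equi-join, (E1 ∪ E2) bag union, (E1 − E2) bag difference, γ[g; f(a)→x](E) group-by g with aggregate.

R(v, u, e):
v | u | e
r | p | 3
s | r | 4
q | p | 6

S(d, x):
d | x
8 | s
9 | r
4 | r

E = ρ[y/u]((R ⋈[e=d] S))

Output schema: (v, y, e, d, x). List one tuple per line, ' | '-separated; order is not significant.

Stepwise |·|:
  R → 3
  S → 3
  (R ⋈[e=d] S) → 1
  ρ[y/u]((R ⋈[e=d] S)) → 1

== RESULT ==
v | y | e | d | x
s | r | 4 | 4 | r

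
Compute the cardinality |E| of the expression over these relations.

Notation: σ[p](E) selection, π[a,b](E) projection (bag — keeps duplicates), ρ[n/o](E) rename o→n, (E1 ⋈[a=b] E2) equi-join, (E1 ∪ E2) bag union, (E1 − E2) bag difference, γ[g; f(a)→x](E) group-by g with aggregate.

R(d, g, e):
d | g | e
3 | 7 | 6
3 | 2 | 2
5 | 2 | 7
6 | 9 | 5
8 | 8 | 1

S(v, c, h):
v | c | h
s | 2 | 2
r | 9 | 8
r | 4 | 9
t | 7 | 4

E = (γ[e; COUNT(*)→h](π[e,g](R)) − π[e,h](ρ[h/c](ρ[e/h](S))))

Subexpression sizes:
  R → 5
  π[e,g](R) → 5
  γ[e; COUNT(*)→h](π[e,g](R)) → 5
  S → 4
  ρ[e/h](S) → 4
  ρ[h/c](ρ[e/h](S)) → 4
  π[e,h](ρ[h/c](ρ[e/h](S))) → 4
  (γ[e; COUNT(*)→h](π[e,g](R)) − π[e,h](ρ[h/c](ρ[e/h](S)))) → 5

|E| = 5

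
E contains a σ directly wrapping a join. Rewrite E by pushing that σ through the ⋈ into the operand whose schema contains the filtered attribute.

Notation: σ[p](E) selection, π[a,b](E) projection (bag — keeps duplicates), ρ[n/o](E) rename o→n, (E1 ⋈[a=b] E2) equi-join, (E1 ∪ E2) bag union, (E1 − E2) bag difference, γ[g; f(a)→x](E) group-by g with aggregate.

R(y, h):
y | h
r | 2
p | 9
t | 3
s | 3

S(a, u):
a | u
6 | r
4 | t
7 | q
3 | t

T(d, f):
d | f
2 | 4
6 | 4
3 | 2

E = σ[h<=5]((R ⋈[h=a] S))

σ filters on h, owned by the left side.
E' = (σ[h<=5](R) ⋈[h=a] S)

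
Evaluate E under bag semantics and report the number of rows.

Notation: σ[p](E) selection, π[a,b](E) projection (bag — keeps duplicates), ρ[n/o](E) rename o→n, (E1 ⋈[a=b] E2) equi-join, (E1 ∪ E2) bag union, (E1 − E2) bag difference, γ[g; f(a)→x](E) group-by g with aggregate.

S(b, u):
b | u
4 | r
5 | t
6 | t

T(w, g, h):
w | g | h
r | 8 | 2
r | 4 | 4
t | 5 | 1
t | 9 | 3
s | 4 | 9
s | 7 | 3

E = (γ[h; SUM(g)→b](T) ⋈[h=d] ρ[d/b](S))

Per-node cardinality:
  T → 6
  γ[h; SUM(g)→b](T) → 5
  S → 3
  ρ[d/b](S) → 3
  (γ[h; SUM(g)→b](T) ⋈[h=d] ρ[d/b](S)) → 1

|E| = 1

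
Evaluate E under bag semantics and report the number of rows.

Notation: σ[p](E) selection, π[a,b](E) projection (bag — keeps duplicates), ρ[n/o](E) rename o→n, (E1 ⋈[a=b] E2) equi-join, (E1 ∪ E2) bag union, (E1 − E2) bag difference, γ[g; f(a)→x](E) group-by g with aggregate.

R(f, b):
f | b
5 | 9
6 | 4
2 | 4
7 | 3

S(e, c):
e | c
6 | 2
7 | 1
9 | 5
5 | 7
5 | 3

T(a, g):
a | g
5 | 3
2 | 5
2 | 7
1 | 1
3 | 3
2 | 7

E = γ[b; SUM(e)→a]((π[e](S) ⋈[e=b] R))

Row counts bottom-up:
  S → 5
  π[e](S) → 5
  R → 4
  (π[e](S) ⋈[e=b] R) → 1
  γ[b; SUM(e)→a]((π[e](S) ⋈[e=b] R)) → 1

|E| = 1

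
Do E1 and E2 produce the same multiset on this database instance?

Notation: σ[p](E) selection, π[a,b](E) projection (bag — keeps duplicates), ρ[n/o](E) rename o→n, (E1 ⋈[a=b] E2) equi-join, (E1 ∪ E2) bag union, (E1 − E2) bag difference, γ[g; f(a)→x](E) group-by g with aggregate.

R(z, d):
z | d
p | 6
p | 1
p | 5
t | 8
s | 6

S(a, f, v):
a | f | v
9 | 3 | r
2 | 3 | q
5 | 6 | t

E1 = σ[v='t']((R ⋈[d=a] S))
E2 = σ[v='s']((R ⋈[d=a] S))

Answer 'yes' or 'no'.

E1 row counts bottom-up:
  R → 5
  S → 3
  (R ⋈[d=a] S) → 1
  σ[v='t']((R ⋈[d=a] S)) → 1
E2 row counts bottom-up:
  R → 5
  S → 3
  (R ⋈[d=a] S) → 1
  σ[v='s']((R ⋈[d=a] S)) → 0

E1 result:
z | d | a | f | v
p | 5 | 5 | 6 | t
E2 result:
z | d | a | f | v
(0 rows)
Witness: ('p', 5, 5, 6, 't') appears 1× in E1 but 0× in E2.

no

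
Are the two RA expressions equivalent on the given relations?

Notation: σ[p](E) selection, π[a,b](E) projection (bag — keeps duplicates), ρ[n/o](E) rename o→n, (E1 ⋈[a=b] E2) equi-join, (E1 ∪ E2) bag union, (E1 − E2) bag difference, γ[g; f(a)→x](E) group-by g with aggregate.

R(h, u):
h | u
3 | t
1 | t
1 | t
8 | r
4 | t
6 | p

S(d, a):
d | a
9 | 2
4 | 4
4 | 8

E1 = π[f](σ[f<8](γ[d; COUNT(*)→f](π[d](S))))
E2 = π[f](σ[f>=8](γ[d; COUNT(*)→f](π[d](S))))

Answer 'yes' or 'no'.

E1 per-node cardinality:
  S → 3
  π[d](S) → 3
  γ[d; COUNT(*)→f](π[d](S)) → 2
  σ[f<8](γ[d; COUNT(*)→f](π[d](S))) → 2
  π[f](σ[f<8](γ[d; COUNT(*)→f](π[d](S)))) → 2
E2 per-node cardinality:
  S → 3
  π[d](S) → 3
  γ[d; COUNT(*)→f](π[d](S)) → 2
  σ[f>=8](γ[d; COUNT(*)→f](π[d](S))) → 0
  π[f](σ[f>=8](γ[d; COUNT(*)→f](π[d](S)))) → 0

E1 result:
f
1
2
E2 result:
f
(0 rows)
Witness: (1,) appears 1× in E1 but 0× in E2.

no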